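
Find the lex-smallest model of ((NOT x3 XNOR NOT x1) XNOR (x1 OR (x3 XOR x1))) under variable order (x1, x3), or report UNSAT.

x1=1, x3=1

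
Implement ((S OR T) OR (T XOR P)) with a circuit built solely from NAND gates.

((((S NAND S) NAND (T NAND T)) NAND ((S NAND S) NAND (T NAND T))) NAND (((T NAND (T NAND P)) NAND (P NAND (T NAND P))) NAND ((T NAND (T NAND P)) NAND (P NAND (T NAND P)))))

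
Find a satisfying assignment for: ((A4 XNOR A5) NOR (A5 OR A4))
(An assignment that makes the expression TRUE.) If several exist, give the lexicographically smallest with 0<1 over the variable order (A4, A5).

UNSATISFIABLE - no assignment makes this expression true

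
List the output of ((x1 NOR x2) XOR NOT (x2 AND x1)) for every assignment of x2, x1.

x2 | x1 | Output
----------------
0 | 0 | 0
0 | 1 | 1
1 | 0 | 1
1 | 1 | 0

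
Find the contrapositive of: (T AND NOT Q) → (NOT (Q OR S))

Contrapositive: (Q OR S) → NOT (T AND NOT Q)
Note: A statement and its contrapositive are logically equivalent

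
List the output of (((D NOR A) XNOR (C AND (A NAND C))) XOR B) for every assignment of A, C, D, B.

A | C | D | B | Output
----------------------
0 | 0 | 0 | 0 | 0
0 | 0 | 0 | 1 | 1
0 | 0 | 1 | 0 | 1
0 | 0 | 1 | 1 | 0
0 | 1 | 0 | 0 | 1
0 | 1 | 0 | 1 | 0
0 | 1 | 1 | 0 | 0
0 | 1 | 1 | 1 | 1
1 | 0 | 0 | 0 | 1
1 | 0 | 0 | 1 | 0
1 | 0 | 1 | 0 | 1
1 | 0 | 1 | 1 | 0
1 | 1 | 0 | 0 | 1
1 | 1 | 0 | 1 | 0
1 | 1 | 1 | 0 | 1
1 | 1 | 1 | 1 | 0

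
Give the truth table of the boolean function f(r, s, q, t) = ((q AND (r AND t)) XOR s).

r | s | q | t | Output
----------------------
0 | 0 | 0 | 0 | 0
0 | 0 | 0 | 1 | 0
0 | 0 | 1 | 0 | 0
0 | 0 | 1 | 1 | 0
0 | 1 | 0 | 0 | 1
0 | 1 | 0 | 1 | 1
0 | 1 | 1 | 0 | 1
0 | 1 | 1 | 1 | 1
1 | 0 | 0 | 0 | 0
1 | 0 | 0 | 1 | 0
1 | 0 | 1 | 0 | 0
1 | 0 | 1 | 1 | 1
1 | 1 | 0 | 0 | 1
1 | 1 | 0 | 1 | 1
1 | 1 | 1 | 0 | 1
1 | 1 | 1 | 1 | 0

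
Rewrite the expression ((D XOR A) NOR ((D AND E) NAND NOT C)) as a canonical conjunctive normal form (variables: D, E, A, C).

(D OR E OR A OR C) AND (D OR E OR A OR NOT C) AND (D OR E OR NOT A OR C) AND (D OR E OR NOT A OR NOT C) AND (D OR NOT E OR A OR C) AND (D OR NOT E OR A OR NOT C) AND (D OR NOT E OR NOT A OR C) AND (D OR NOT E OR NOT A OR NOT C) AND (NOT D OR E OR A OR C) AND (NOT D OR E OR A OR NOT C) AND (NOT D OR E OR NOT A OR C) AND (NOT D OR E OR NOT A OR NOT C) AND (NOT D OR NOT E OR A OR C) AND (NOT D OR NOT E OR A OR NOT C) AND (NOT D OR NOT E OR NOT A OR NOT C)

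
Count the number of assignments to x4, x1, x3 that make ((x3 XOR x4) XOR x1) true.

Satisfying assignments: (0,0,1), (0,1,0), (1,0,0), (1,1,1)
Count: 4 out of 8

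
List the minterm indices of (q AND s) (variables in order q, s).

Σm(3) = (q AND s)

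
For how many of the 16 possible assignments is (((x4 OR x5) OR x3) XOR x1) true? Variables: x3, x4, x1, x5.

Satisfying assignments: (0,0,0,1), (0,0,1,0), (0,1,0,0), (0,1,0,1), (1,0,0,0), (1,0,0,1), (1,1,0,0), (1,1,0,1)
Count: 8 out of 16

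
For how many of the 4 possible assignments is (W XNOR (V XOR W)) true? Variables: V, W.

Satisfying assignments: (0,0), (0,1)
Count: 2 out of 4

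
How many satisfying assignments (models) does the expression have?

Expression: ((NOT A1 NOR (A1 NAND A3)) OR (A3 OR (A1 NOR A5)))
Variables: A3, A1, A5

Satisfying assignments: (0,0,0), (1,0,0), (1,0,1), (1,1,0), (1,1,1)
Count: 5 out of 8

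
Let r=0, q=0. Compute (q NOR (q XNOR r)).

Substituting: (0 NOR (0 XNOR 0))
= 0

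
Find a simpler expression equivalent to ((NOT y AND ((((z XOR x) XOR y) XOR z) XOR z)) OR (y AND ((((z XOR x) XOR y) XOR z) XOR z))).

By distribution ((E AND v) OR (E AND NOT v) = E) then XOR self-cancellation ((E XOR v) XOR v = E):
= ((z XOR x) XOR y)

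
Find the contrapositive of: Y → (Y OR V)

Contrapositive: NOT (Y OR V) → NOT Y
Note: A statement and its contrapositive are logically equivalent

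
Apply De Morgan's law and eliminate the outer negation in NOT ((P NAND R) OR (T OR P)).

NOT (P NAND R) AND NOT (T OR P)
De Morgan's: NOT(OR of terms) = AND of negations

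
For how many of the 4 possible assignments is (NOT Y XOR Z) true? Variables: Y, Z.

Satisfying assignments: (0,0), (1,1)
Count: 2 out of 4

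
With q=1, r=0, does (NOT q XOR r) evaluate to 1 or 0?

Substituting: (NOT 1 XOR 0)
= 0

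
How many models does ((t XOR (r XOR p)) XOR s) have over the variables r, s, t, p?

Satisfying assignments: (0,0,0,1), (0,0,1,0), (0,1,0,0), (0,1,1,1), (1,0,0,0), (1,0,1,1), (1,1,0,1), (1,1,1,0)
Count: 8 out of 16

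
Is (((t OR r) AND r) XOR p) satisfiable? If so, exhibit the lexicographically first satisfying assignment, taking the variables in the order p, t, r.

p=0, t=0, r=1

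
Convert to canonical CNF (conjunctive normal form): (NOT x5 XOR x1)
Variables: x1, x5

(x1 OR NOT x5) AND (NOT x1 OR x5)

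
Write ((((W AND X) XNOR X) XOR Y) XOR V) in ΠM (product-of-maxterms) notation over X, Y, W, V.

ΠM(1, 3, 4, 6, 8, 11, 13, 14) = (X OR Y OR W OR NOT V) AND (X OR Y OR NOT W OR NOT V) AND (X OR NOT Y OR W OR V) AND (X OR NOT Y OR NOT W OR V) AND (NOT X OR Y OR W OR V) AND (NOT X OR Y OR NOT W OR NOT V) AND (NOT X OR NOT Y OR W OR NOT V) AND (NOT X OR NOT Y OR NOT W OR V)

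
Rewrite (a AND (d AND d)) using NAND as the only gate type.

((a NAND ((d NAND d) NAND (d NAND d))) NAND (a NAND ((d NAND d) NAND (d NAND d))))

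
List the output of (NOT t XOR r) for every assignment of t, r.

t | r | Output
--------------
0 | 0 | 1
0 | 1 | 0
1 | 0 | 0
1 | 1 | 1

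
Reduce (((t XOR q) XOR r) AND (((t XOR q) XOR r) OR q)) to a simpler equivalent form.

By absorption (E AND (E OR v) = E):
= ((t XOR q) XOR r)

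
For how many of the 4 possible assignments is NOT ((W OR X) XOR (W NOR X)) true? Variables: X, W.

No assignment satisfies the expression.
Count: 0 out of 4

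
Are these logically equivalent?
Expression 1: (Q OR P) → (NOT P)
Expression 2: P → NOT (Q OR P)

Yes, Contrapositive is always equivalent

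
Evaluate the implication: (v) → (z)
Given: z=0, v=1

Antecedent (v) = 1; consequent (z) = 0.
1 → 0 = 0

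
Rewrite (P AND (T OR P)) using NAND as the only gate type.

((P NAND ((T NAND T) NAND (P NAND P))) NAND (P NAND ((T NAND T) NAND (P NAND P))))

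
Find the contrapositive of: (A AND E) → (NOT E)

Contrapositive: E → NOT (A AND E)
Note: A statement and its contrapositive are logically equivalent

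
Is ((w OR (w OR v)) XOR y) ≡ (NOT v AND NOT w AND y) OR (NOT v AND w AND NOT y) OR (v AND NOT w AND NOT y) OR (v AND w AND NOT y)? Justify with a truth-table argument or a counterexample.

Yes, they are equivalent — the two output columns agree on all 8 assignments:
v | w | y | Expression 1 | Expression 2
---------------------------------------
0 | 0 | 0 | 0 | 0
0 | 0 | 1 | 1 | 1
0 | 1 | 0 | 1 | 1
0 | 1 | 1 | 0 | 0
1 | 0 | 0 | 1 | 1
1 | 0 | 1 | 0 | 0
1 | 1 | 0 | 1 | 1
1 | 1 | 1 | 0 | 0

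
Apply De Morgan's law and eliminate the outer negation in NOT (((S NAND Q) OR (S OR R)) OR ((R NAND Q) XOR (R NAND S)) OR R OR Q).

NOT ((S NAND Q) OR (S OR R)) AND NOT ((R NAND Q) XOR (R NAND S)) AND NOT R AND NOT Q
De Morgan's: NOT(OR of terms) = AND of negations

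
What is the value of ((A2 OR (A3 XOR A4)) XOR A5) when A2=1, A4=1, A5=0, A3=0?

Substituting: ((1 OR (0 XOR 1)) XOR 0)
= 1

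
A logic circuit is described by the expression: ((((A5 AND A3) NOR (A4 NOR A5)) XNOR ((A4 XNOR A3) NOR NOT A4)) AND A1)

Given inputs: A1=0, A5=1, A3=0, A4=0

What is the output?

Substituting: ((((1 AND 0) NOR (0 NOR 1)) XNOR ((0 XNOR 0) NOR NOT 0)) AND 0)
= 0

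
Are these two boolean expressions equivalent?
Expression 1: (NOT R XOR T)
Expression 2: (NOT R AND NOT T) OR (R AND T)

Yes, they are equivalent — the two output columns agree on all 4 assignments:
R | T | Expression 1 | Expression 2
-----------------------------------
0 | 0 | 1 | 1
0 | 1 | 0 | 0
1 | 0 | 0 | 0
1 | 1 | 1 | 1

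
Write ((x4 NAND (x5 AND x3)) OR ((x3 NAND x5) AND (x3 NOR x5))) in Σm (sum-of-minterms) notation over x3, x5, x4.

Σm(0, 1, 2, 3, 4, 5, 6) = (NOT x3 AND NOT x5 AND NOT x4) OR (NOT x3 AND NOT x5 AND x4) OR (NOT x3 AND x5 AND NOT x4) OR (NOT x3 AND x5 AND x4) OR (x3 AND NOT x5 AND NOT x4) OR (x3 AND NOT x5 AND x4) OR (x3 AND x5 AND NOT x4)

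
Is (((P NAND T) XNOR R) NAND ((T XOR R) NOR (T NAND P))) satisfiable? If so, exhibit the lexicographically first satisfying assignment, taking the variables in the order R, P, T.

R=0, P=0, T=0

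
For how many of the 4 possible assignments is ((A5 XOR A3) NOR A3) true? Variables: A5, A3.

Satisfying assignments: (0,0)
Count: 1 out of 4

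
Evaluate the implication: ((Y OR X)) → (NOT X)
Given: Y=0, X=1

Antecedent ((Y OR X)) = 1; consequent (NOT X) = 0.
1 → 0 = 0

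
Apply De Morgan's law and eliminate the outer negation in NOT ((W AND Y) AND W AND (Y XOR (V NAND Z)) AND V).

NOT (W AND Y) OR NOT W OR NOT (Y XOR (V NAND Z)) OR NOT V
De Morgan's: NOT(AND of terms) = OR of negations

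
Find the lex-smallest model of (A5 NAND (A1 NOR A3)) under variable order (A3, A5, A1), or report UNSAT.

A3=0, A5=0, A1=0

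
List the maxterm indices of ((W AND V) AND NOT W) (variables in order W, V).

ΠM(0, 1, 2, 3) = (W OR V) AND (W OR NOT V) AND (NOT W OR V) AND (NOT W OR NOT V)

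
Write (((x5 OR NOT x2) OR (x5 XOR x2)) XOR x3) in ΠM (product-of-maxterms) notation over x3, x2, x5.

ΠM(4, 5, 6, 7) = (NOT x3 OR x2 OR x5) AND (NOT x3 OR x2 OR NOT x5) AND (NOT x3 OR NOT x2 OR x5) AND (NOT x3 OR NOT x2 OR NOT x5)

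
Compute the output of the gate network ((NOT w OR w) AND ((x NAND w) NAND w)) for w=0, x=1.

Substituting: ((NOT 0 OR 0) AND ((1 NAND 0) NAND 0))
= 1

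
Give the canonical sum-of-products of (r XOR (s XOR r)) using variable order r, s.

Σm(1, 3) = (NOT r AND s) OR (r AND s)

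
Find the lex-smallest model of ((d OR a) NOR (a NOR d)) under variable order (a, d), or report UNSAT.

UNSATISFIABLE - no assignment makes this expression true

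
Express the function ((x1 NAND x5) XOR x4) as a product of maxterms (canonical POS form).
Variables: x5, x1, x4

ΠM(1, 3, 5, 6) = (x5 OR x1 OR NOT x4) AND (x5 OR NOT x1 OR NOT x4) AND (NOT x5 OR x1 OR NOT x4) AND (NOT x5 OR NOT x1 OR x4)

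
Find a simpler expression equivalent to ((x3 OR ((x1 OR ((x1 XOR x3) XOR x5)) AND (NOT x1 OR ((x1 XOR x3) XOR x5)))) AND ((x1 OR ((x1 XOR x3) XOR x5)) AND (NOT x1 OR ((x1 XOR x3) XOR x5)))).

By absorption (E AND (E OR v) = E) then distribution ((E OR v) AND (E OR NOT v) = E):
= ((x1 XOR x3) XOR x5)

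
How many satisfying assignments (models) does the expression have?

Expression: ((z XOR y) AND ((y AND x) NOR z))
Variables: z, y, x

Satisfying assignments: (0,1,0)
Count: 1 out of 8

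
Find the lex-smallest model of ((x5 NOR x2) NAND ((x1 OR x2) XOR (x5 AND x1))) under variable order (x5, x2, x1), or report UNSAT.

x5=0, x2=0, x1=0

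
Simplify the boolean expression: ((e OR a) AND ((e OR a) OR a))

By absorption (E AND (E OR v) = E):
= (e OR a)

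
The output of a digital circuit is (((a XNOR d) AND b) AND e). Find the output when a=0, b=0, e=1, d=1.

Substituting: (((0 XNOR 1) AND 0) AND 1)
= 0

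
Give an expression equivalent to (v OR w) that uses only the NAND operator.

((v NAND v) NAND (w NAND w))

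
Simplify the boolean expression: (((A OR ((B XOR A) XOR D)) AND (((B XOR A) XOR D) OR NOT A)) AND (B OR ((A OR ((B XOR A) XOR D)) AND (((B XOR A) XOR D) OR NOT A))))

By absorption (E AND (E OR v) = E) then distribution ((E OR v) AND (E OR NOT v) = E):
= ((B XOR A) XOR D)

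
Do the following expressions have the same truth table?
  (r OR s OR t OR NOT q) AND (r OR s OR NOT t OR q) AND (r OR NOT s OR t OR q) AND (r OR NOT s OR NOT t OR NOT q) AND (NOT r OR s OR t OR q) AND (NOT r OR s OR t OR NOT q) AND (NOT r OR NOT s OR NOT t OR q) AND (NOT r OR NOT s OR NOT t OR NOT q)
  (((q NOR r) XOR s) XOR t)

Yes, they are equivalent — the two output columns agree on all 16 assignments:
r | s | t | q | Expression 1 | Expression 2
-------------------------------------------
0 | 0 | 0 | 0 | 1 | 1
0 | 0 | 0 | 1 | 0 | 0
0 | 0 | 1 | 0 | 0 | 0
0 | 0 | 1 | 1 | 1 | 1
0 | 1 | 0 | 0 | 0 | 0
0 | 1 | 0 | 1 | 1 | 1
0 | 1 | 1 | 0 | 1 | 1
0 | 1 | 1 | 1 | 0 | 0
1 | 0 | 0 | 0 | 0 | 0
1 | 0 | 0 | 1 | 0 | 0
1 | 0 | 1 | 0 | 1 | 1
1 | 0 | 1 | 1 | 1 | 1
1 | 1 | 0 | 0 | 1 | 1
1 | 1 | 0 | 1 | 1 | 1
1 | 1 | 1 | 0 | 0 | 0
1 | 1 | 1 | 1 | 0 | 0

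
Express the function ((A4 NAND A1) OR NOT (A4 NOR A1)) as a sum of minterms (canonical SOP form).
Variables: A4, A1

Σm(0, 1, 2, 3) = (NOT A4 AND NOT A1) OR (NOT A4 AND A1) OR (A4 AND NOT A1) OR (A4 AND A1)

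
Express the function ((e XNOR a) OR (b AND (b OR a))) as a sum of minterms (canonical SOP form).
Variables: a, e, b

Σm(0, 1, 3, 5, 6, 7) = (NOT a AND NOT e AND NOT b) OR (NOT a AND NOT e AND b) OR (NOT a AND e AND b) OR (a AND NOT e AND b) OR (a AND e AND NOT b) OR (a AND e AND b)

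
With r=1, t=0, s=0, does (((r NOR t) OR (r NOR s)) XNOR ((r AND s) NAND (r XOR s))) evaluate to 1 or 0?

Substituting: (((1 NOR 0) OR (1 NOR 0)) XNOR ((1 AND 0) NAND (1 XOR 0)))
= 0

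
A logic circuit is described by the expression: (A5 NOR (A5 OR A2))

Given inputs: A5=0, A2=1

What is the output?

Substituting: (0 NOR (0 OR 1))
= 0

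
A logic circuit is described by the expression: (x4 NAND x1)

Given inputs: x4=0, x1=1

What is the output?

Substituting: (0 NAND 1)
= 1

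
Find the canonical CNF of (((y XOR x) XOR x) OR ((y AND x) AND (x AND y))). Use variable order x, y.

(x OR y) AND (NOT x OR y)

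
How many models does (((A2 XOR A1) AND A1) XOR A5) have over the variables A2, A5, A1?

Satisfying assignments: (0,0,1), (0,1,0), (1,1,0), (1,1,1)
Count: 4 out of 8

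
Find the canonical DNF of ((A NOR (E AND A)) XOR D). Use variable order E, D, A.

(NOT E AND NOT D AND NOT A) OR (NOT E AND D AND A) OR (E AND NOT D AND NOT A) OR (E AND D AND A)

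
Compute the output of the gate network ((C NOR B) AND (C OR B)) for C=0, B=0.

Substituting: ((0 NOR 0) AND (0 OR 0))
= 0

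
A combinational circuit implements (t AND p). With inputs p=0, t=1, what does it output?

Substituting: (1 AND 0)
= 0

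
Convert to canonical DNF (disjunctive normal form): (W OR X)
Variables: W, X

(NOT W AND X) OR (W AND NOT X) OR (W AND X)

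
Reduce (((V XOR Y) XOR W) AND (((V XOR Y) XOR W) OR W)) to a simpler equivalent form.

By absorption (E AND (E OR v) = E):
= ((V XOR Y) XOR W)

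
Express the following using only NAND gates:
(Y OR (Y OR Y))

((Y NAND Y) NAND (((Y NAND Y) NAND (Y NAND Y)) NAND ((Y NAND Y) NAND (Y NAND Y))))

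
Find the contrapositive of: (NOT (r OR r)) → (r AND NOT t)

Contrapositive: NOT (r AND NOT t) → (r OR r)
Note: A statement and its contrapositive are logically equivalent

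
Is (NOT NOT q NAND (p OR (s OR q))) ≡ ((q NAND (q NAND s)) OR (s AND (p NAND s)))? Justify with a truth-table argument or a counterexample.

No. Counterexample: with s=1, p=0, q=1, Expression 1 = 0 but Expression 2 = 1.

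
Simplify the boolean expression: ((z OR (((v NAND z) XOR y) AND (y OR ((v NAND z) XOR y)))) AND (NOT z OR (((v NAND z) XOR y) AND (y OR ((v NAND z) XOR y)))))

By distribution ((E OR v) AND (E OR NOT v) = E) then absorption (E AND (E OR v) = E):
= ((v NAND z) XOR y)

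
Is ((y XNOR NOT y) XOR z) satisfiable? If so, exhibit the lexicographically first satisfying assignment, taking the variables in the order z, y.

z=1, y=0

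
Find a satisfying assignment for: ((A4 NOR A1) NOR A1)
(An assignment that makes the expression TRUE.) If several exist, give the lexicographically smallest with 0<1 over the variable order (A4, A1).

A4=1, A1=0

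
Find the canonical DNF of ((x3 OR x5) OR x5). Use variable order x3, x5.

(NOT x3 AND x5) OR (x3 AND NOT x5) OR (x3 AND x5)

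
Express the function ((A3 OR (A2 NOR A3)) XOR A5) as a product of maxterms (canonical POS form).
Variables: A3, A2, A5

ΠM(1, 2, 5, 7) = (A3 OR A2 OR NOT A5) AND (A3 OR NOT A2 OR A5) AND (NOT A3 OR A2 OR NOT A5) AND (NOT A3 OR NOT A2 OR NOT A5)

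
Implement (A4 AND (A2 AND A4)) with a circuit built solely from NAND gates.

((A4 NAND ((A2 NAND A4) NAND (A2 NAND A4))) NAND (A4 NAND ((A2 NAND A4) NAND (A2 NAND A4))))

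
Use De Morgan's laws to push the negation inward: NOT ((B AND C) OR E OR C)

NOT (B AND C) AND NOT E AND NOT C
De Morgan's: NOT(OR of terms) = AND of negations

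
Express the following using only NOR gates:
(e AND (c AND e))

((e NOR e) NOR (((c NOR c) NOR (e NOR e)) NOR ((c NOR c) NOR (e NOR e))))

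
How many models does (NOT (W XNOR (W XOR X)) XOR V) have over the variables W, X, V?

Satisfying assignments: (0,0,1), (0,1,0), (1,0,1), (1,1,0)
Count: 4 out of 8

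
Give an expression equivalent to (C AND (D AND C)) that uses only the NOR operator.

((C NOR C) NOR (((D NOR D) NOR (C NOR C)) NOR ((D NOR D) NOR (C NOR C))))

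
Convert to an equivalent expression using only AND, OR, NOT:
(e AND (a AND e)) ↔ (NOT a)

((e AND (a AND e)) AND (NOT a)) OR (NOT (e AND (a AND e)) AND a)
(Biconditional = both true or both false)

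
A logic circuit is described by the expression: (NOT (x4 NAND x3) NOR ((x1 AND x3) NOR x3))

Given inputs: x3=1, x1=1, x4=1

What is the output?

Substituting: (NOT (1 NAND 1) NOR ((1 AND 1) NOR 1))
= 0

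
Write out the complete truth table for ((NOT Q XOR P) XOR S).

P | Q | S | Output
------------------
0 | 0 | 0 | 1
0 | 0 | 1 | 0
0 | 1 | 0 | 0
0 | 1 | 1 | 1
1 | 0 | 0 | 0
1 | 0 | 1 | 1
1 | 1 | 0 | 1
1 | 1 | 1 | 0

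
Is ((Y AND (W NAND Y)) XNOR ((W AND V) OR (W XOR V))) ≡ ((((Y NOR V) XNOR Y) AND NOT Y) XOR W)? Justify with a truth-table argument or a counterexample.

No. Counterexample: with Y=0, W=0, V=0, Expression 1 = 1 but Expression 2 = 0.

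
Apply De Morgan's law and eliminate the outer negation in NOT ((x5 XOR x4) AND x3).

NOT (x5 XOR x4) OR NOT x3
De Morgan's: NOT(AND of terms) = OR of negations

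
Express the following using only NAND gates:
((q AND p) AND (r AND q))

((((q NAND p) NAND (q NAND p)) NAND ((r NAND q) NAND (r NAND q))) NAND (((q NAND p) NAND (q NAND p)) NAND ((r NAND q) NAND (r NAND q))))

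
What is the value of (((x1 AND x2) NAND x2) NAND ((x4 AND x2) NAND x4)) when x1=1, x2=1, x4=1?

Substituting: (((1 AND 1) NAND 1) NAND ((1 AND 1) NAND 1))
= 1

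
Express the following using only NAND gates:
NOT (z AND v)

(((z NAND v) NAND (z NAND v)) NAND ((z NAND v) NAND (z NAND v)))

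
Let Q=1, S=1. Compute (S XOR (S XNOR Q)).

Substituting: (1 XOR (1 XNOR 1))
= 0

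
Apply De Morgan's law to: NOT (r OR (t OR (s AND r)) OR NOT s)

NOT r AND NOT (t OR (s AND r)) AND s
De Morgan's: NOT(OR of terms) = AND of negations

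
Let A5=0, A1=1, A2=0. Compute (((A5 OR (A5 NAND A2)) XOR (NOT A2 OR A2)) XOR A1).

Substituting: (((0 OR (0 NAND 0)) XOR (NOT 0 OR 0)) XOR 1)
= 1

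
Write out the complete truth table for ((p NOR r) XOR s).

r | s | p | Output
------------------
0 | 0 | 0 | 1
0 | 0 | 1 | 0
0 | 1 | 0 | 0
0 | 1 | 1 | 1
1 | 0 | 0 | 0
1 | 0 | 1 | 0
1 | 1 | 0 | 1
1 | 1 | 1 | 1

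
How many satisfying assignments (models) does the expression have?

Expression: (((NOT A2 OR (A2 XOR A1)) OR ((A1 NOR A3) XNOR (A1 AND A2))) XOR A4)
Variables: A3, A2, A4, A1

Satisfying assignments: (0,0,0,0), (0,0,0,1), (0,1,0,0), (0,1,1,1), (1,0,0,0), (1,0,0,1), (1,1,0,0), (1,1,1,1)
Count: 8 out of 16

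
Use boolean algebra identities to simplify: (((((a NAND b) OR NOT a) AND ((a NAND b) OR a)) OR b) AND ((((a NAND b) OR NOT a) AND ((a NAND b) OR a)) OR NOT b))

By distribution ((E OR v) AND (E OR NOT v) = E) then distribution ((E OR v) AND (E OR NOT v) = E):
= (a NAND b)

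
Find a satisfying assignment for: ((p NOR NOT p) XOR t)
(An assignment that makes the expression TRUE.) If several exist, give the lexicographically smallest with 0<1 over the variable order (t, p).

t=1, p=0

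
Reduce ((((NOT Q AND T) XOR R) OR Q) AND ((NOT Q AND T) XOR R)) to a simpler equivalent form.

By absorption (E AND (E OR v) = E):
= ((NOT Q AND T) XOR R)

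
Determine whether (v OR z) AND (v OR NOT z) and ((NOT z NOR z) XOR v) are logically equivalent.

Yes, they are equivalent — the two output columns agree on all 4 assignments:
v | z | Expression 1 | Expression 2
-----------------------------------
0 | 0 | 0 | 0
0 | 1 | 0 | 0
1 | 0 | 1 | 1
1 | 1 | 1 | 1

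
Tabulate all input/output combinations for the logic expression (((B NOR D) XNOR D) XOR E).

D | E | B | Output
------------------
0 | 0 | 0 | 0
0 | 0 | 1 | 1
0 | 1 | 0 | 1
0 | 1 | 1 | 0
1 | 0 | 0 | 0
1 | 0 | 1 | 0
1 | 1 | 0 | 1
1 | 1 | 1 | 1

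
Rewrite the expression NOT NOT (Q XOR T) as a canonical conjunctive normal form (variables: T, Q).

(T OR Q) AND (NOT T OR NOT Q)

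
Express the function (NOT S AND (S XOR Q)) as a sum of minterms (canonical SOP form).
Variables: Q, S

Σm(2) = (Q AND NOT S)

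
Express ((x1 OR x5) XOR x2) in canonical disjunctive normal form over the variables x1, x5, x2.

(NOT x1 AND NOT x5 AND x2) OR (NOT x1 AND x5 AND NOT x2) OR (x1 AND NOT x5 AND NOT x2) OR (x1 AND x5 AND NOT x2)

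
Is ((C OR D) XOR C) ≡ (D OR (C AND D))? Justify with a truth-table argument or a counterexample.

No. Counterexample: with C=1, D=1, Expression 1 = 0 but Expression 2 = 1.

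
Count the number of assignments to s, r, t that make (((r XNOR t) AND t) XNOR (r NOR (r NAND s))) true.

Satisfying assignments: (0,0,0), (0,0,1), (0,1,0), (1,0,0), (1,0,1), (1,1,0)
Count: 6 out of 8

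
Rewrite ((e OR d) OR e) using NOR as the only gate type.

((((e NOR d) NOR (e NOR d)) NOR e) NOR (((e NOR d) NOR (e NOR d)) NOR e))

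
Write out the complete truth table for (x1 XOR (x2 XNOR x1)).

x1 | x2 | Output
----------------
0 | 0 | 1
0 | 1 | 0
1 | 0 | 1
1 | 1 | 0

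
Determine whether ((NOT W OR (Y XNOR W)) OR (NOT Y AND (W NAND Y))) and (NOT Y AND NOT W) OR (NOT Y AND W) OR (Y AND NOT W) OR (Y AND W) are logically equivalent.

Yes, they are equivalent — the two output columns agree on all 4 assignments:
Y | W | Expression 1 | Expression 2
-----------------------------------
0 | 0 | 1 | 1
0 | 1 | 1 | 1
1 | 0 | 1 | 1
1 | 1 | 1 | 1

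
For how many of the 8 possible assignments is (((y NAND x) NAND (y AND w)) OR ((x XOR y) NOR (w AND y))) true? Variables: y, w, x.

Satisfying assignments: (0,0,0), (0,0,1), (0,1,0), (0,1,1), (1,0,0), (1,0,1), (1,1,1)
Count: 7 out of 8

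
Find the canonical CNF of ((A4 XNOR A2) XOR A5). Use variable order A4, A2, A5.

(A4 OR A2 OR NOT A5) AND (A4 OR NOT A2 OR A5) AND (NOT A4 OR A2 OR A5) AND (NOT A4 OR NOT A2 OR NOT A5)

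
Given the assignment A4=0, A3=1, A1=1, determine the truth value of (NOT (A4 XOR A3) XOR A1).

Substituting: (NOT (0 XOR 1) XOR 1)
= 1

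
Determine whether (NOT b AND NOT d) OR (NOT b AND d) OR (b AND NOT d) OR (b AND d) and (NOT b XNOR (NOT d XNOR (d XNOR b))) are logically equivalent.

Yes, they are equivalent — the two output columns agree on all 4 assignments:
b | d | Expression 1 | Expression 2
-----------------------------------
0 | 0 | 1 | 1
0 | 1 | 1 | 1
1 | 0 | 1 | 1
1 | 1 | 1 | 1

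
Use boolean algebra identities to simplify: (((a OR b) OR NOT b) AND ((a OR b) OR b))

By distribution ((E OR v) AND (E OR NOT v) = E):
= (a OR b)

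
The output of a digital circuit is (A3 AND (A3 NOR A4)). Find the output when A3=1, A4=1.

Substituting: (1 AND (1 NOR 1))
= 0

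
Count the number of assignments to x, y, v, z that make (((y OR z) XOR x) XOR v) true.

Satisfying assignments: (0,0,0,1), (0,0,1,0), (0,1,0,0), (0,1,0,1), (1,0,0,0), (1,0,1,1), (1,1,1,0), (1,1,1,1)
Count: 8 out of 16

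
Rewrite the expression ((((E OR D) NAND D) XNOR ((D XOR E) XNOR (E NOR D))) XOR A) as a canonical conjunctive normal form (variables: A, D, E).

(A OR D OR E) AND (A OR D OR NOT E) AND (A OR NOT D OR NOT E) AND (NOT A OR NOT D OR E)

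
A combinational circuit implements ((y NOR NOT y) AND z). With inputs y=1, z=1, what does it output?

Substituting: ((1 NOR NOT 1) AND 1)
= 0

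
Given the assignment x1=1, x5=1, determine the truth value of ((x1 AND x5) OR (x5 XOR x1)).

Substituting: ((1 AND 1) OR (1 XOR 1))
= 1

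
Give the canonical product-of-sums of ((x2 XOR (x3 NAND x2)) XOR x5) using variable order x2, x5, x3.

ΠM(2, 3, 4, 7) = (x2 OR NOT x5 OR x3) AND (x2 OR NOT x5 OR NOT x3) AND (NOT x2 OR x5 OR x3) AND (NOT x2 OR NOT x5 OR NOT x3)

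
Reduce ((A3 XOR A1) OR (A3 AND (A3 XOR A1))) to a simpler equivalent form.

By absorption (E OR (E AND v) = E):
= (A3 XOR A1)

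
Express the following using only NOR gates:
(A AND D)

((A NOR A) NOR (D NOR D))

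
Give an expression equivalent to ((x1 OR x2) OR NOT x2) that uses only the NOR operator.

((((x1 NOR x2) NOR (x1 NOR x2)) NOR (x2 NOR x2)) NOR (((x1 NOR x2) NOR (x1 NOR x2)) NOR (x2 NOR x2)))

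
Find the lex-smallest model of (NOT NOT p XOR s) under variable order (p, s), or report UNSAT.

p=0, s=1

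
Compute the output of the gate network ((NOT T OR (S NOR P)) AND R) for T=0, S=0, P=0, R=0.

Substituting: ((NOT 0 OR (0 NOR 0)) AND 0)
= 0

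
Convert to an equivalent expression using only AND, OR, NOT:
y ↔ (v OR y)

(y AND (v OR y)) OR (NOT y AND NOT (v OR y))
(Biconditional = both true or both false)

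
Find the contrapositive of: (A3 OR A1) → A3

Contrapositive: NOT A3 → NOT (A3 OR A1)
Note: A statement and its contrapositive are logically equivalent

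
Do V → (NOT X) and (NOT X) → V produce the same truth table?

No, Converse is not equivalent to original (counterexample: X=0, W=0, V=0)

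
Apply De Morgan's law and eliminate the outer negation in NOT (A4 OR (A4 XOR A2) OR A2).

NOT A4 AND NOT (A4 XOR A2) AND NOT A2
De Morgan's: NOT(OR of terms) = AND of negations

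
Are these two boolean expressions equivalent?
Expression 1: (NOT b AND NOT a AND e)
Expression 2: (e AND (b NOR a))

Yes, they are equivalent — the two output columns agree on all 8 assignments:
b | a | e | Expression 1 | Expression 2
---------------------------------------
0 | 0 | 0 | 0 | 0
0 | 0 | 1 | 1 | 1
0 | 1 | 0 | 0 | 0
0 | 1 | 1 | 0 | 0
1 | 0 | 0 | 0 | 0
1 | 0 | 1 | 0 | 0
1 | 1 | 0 | 0 | 0
1 | 1 | 1 | 0 | 0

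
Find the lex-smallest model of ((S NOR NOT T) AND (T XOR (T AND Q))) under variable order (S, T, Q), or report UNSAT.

S=0, T=1, Q=0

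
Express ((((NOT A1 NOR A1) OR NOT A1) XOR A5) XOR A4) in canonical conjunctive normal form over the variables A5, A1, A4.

(A5 OR A1 OR NOT A4) AND (A5 OR NOT A1 OR A4) AND (NOT A5 OR A1 OR A4) AND (NOT A5 OR NOT A1 OR NOT A4)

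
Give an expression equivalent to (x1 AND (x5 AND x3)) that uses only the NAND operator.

((x1 NAND ((x5 NAND x3) NAND (x5 NAND x3))) NAND (x1 NAND ((x5 NAND x3) NAND (x5 NAND x3))))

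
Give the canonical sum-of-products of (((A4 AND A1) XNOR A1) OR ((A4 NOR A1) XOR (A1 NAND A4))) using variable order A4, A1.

Σm(0, 1, 2, 3) = (NOT A4 AND NOT A1) OR (NOT A4 AND A1) OR (A4 AND NOT A1) OR (A4 AND A1)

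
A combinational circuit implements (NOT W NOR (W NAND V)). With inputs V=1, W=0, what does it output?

Substituting: (NOT 0 NOR (0 NAND 1))
= 0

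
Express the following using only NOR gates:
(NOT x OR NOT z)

(((x NOR x) NOR (z NOR z)) NOR ((x NOR x) NOR (z NOR z)))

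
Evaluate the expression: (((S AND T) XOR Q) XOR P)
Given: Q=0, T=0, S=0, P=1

Substituting: (((0 AND 0) XOR 0) XOR 1)
= 1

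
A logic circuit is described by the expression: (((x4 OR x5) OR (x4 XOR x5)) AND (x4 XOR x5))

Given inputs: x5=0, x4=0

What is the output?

Substituting: (((0 OR 0) OR (0 XOR 0)) AND (0 XOR 0))
= 0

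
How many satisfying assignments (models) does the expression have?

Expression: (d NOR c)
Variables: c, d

Satisfying assignments: (0,0)
Count: 1 out of 4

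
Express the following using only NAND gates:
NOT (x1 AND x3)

(((x1 NAND x3) NAND (x1 NAND x3)) NAND ((x1 NAND x3) NAND (x1 NAND x3)))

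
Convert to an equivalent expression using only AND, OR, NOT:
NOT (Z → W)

Z AND NOT W
(Negated implication: NOT(A → B) = A AND NOT B)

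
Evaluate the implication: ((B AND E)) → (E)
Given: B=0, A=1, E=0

Antecedent ((B AND E)) = 0; consequent (E) = 0.
0 → 0 = 1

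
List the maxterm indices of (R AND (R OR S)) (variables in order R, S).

ΠM(0, 1) = (R OR S) AND (R OR NOT S)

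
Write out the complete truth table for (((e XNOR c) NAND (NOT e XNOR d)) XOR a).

e | c | a | d | Output
----------------------
0 | 0 | 0 | 0 | 1
0 | 0 | 0 | 1 | 0
0 | 0 | 1 | 0 | 0
0 | 0 | 1 | 1 | 1
0 | 1 | 0 | 0 | 1
0 | 1 | 0 | 1 | 1
0 | 1 | 1 | 0 | 0
0 | 1 | 1 | 1 | 0
1 | 0 | 0 | 0 | 1
1 | 0 | 0 | 1 | 1
1 | 0 | 1 | 0 | 0
1 | 0 | 1 | 1 | 0
1 | 1 | 0 | 0 | 0
1 | 1 | 0 | 1 | 1
1 | 1 | 1 | 0 | 1
1 | 1 | 1 | 1 | 0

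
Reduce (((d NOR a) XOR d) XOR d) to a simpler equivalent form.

By XOR self-cancellation ((E XOR v) XOR v = E):
= (d NOR a)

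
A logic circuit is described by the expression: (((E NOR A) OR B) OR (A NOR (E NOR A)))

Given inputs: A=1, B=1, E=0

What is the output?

Substituting: (((0 NOR 1) OR 1) OR (1 NOR (0 NOR 1)))
= 1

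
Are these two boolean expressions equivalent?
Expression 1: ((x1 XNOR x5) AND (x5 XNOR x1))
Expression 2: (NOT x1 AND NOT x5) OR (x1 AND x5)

Yes, they are equivalent — the two output columns agree on all 4 assignments:
x1 | x5 | Expression 1 | Expression 2
-------------------------------------
0 | 0 | 1 | 1
0 | 1 | 0 | 0
1 | 0 | 0 | 0
1 | 1 | 1 | 1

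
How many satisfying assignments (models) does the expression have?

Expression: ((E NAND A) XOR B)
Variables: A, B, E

Satisfying assignments: (0,0,0), (0,0,1), (1,0,0), (1,1,1)
Count: 4 out of 8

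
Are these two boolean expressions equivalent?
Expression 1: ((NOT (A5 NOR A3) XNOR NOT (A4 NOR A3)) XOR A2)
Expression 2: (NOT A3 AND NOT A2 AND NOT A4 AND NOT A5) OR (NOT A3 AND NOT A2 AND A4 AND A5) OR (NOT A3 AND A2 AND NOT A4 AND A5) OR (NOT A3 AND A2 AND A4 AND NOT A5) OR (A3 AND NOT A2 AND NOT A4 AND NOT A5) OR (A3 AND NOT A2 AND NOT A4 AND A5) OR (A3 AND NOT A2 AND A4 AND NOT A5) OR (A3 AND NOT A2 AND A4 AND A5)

Yes, they are equivalent — the two output columns agree on all 16 assignments:
A3 | A2 | A4 | A5 | Expression 1 | Expression 2
-----------------------------------------------
0 | 0 | 0 | 0 | 1 | 1
0 | 0 | 0 | 1 | 0 | 0
0 | 0 | 1 | 0 | 0 | 0
0 | 0 | 1 | 1 | 1 | 1
0 | 1 | 0 | 0 | 0 | 0
0 | 1 | 0 | 1 | 1 | 1
0 | 1 | 1 | 0 | 1 | 1
0 | 1 | 1 | 1 | 0 | 0
1 | 0 | 0 | 0 | 1 | 1
1 | 0 | 0 | 1 | 1 | 1
1 | 0 | 1 | 0 | 1 | 1
1 | 0 | 1 | 1 | 1 | 1
1 | 1 | 0 | 0 | 0 | 0
1 | 1 | 0 | 1 | 0 | 0
1 | 1 | 1 | 0 | 0 | 0
1 | 1 | 1 | 1 | 0 | 0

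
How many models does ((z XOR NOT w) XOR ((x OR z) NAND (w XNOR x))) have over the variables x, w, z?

Satisfying assignments: (0,1,0), (1,0,1), (1,1,1)
Count: 3 out of 8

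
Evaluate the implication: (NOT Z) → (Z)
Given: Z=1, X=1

Antecedent (NOT Z) = 0; consequent (Z) = 1.
0 → 1 = 1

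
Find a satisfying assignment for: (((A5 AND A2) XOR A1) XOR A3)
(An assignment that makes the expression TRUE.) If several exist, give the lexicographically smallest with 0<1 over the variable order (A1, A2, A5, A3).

A1=0, A2=0, A5=0, A3=1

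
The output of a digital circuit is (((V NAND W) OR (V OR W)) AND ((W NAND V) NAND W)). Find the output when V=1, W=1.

Substituting: (((1 NAND 1) OR (1 OR 1)) AND ((1 NAND 1) NAND 1))
= 1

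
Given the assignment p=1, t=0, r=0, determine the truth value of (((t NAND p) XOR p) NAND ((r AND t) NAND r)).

Substituting: (((0 NAND 1) XOR 1) NAND ((0 AND 0) NAND 0))
= 1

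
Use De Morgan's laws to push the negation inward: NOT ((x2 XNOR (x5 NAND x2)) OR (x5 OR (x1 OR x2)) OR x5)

NOT (x2 XNOR (x5 NAND x2)) AND NOT (x5 OR (x1 OR x2)) AND NOT x5
De Morgan's: NOT(OR of terms) = AND of negations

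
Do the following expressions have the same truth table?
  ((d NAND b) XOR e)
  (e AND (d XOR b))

No. Counterexample: with d=0, b=0, e=0, Expression 1 = 1 but Expression 2 = 0.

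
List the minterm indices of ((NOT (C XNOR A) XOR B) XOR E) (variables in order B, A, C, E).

Σm(1, 2, 4, 7, 8, 11, 13, 14) = (NOT B AND NOT A AND NOT C AND E) OR (NOT B AND NOT A AND C AND NOT E) OR (NOT B AND A AND NOT C AND NOT E) OR (NOT B AND A AND C AND E) OR (B AND NOT A AND NOT C AND NOT E) OR (B AND NOT A AND C AND E) OR (B AND A AND NOT C AND E) OR (B AND A AND C AND NOT E)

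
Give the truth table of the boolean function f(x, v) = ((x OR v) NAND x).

x | v | Output
--------------
0 | 0 | 1
0 | 1 | 1
1 | 0 | 0
1 | 1 | 0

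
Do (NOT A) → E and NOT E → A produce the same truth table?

Yes, Contrapositive is always equivalent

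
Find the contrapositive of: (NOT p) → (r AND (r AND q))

Contrapositive: NOT (r AND (r AND q)) → p
Note: A statement and its contrapositive are logically equivalent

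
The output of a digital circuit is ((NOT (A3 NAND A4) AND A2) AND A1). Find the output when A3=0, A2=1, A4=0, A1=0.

Substituting: ((NOT (0 NAND 0) AND 1) AND 0)
= 0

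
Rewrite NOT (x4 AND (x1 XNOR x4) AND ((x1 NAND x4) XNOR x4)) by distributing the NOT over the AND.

NOT x4 OR NOT (x1 XNOR x4) OR NOT ((x1 NAND x4) XNOR x4)
De Morgan's: NOT(AND of terms) = OR of negations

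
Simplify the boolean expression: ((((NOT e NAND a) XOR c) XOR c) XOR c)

By XOR self-cancellation ((E XOR v) XOR v = E):
= ((NOT e NAND a) XOR c)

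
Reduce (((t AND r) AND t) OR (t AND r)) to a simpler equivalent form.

By absorption (E OR (E AND v) = E):
= (t AND r)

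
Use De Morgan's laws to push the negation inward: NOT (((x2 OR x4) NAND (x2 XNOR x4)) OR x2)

NOT ((x2 OR x4) NAND (x2 XNOR x4)) AND NOT x2
De Morgan's: NOT(OR of terms) = AND of negations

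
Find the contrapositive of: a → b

Contrapositive: NOT b → NOT a
Note: A statement and its contrapositive are logically equivalent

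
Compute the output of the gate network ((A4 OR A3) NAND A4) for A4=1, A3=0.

Substituting: ((1 OR 0) NAND 1)
= 0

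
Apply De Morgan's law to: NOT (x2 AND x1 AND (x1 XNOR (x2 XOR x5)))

NOT x2 OR NOT x1 OR NOT (x1 XNOR (x2 XOR x5))
De Morgan's: NOT(AND of terms) = OR of negations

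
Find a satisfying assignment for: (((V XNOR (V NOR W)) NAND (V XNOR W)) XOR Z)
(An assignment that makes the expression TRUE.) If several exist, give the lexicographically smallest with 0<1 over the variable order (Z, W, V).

Z=0, W=0, V=0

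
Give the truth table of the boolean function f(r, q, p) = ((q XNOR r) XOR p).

r | q | p | Output
------------------
0 | 0 | 0 | 1
0 | 0 | 1 | 0
0 | 1 | 0 | 0
0 | 1 | 1 | 1
1 | 0 | 0 | 0
1 | 0 | 1 | 1
1 | 1 | 0 | 1
1 | 1 | 1 | 0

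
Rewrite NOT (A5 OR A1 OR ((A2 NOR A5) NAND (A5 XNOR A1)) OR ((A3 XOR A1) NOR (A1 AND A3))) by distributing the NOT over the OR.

NOT A5 AND NOT A1 AND NOT ((A2 NOR A5) NAND (A5 XNOR A1)) AND NOT ((A3 XOR A1) NOR (A1 AND A3))
De Morgan's: NOT(OR of terms) = AND of negations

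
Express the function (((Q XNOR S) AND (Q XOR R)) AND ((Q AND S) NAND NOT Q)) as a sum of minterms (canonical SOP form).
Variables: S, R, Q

Σm(2, 5) = (NOT S AND R AND NOT Q) OR (S AND NOT R AND Q)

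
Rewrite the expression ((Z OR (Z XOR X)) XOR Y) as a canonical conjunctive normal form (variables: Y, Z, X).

(Y OR Z OR X) AND (NOT Y OR Z OR NOT X) AND (NOT Y OR NOT Z OR X) AND (NOT Y OR NOT Z OR NOT X)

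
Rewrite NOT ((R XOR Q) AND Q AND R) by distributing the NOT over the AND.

NOT (R XOR Q) OR NOT Q OR NOT R
De Morgan's: NOT(AND of terms) = OR of negations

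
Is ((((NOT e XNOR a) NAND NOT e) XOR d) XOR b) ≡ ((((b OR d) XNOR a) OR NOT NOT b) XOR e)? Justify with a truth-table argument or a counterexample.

No. Counterexample: with d=0, e=0, a=0, b=1, Expression 1 = 0 but Expression 2 = 1.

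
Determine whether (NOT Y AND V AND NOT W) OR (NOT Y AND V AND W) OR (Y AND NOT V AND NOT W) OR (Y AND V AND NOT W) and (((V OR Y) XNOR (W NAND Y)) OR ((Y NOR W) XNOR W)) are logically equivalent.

Yes, they are equivalent — the two output columns agree on all 8 assignments:
Y | V | W | Expression 1 | Expression 2
---------------------------------------
0 | 0 | 0 | 0 | 0
0 | 0 | 1 | 0 | 0
0 | 1 | 0 | 1 | 1
0 | 1 | 1 | 1 | 1
1 | 0 | 0 | 1 | 1
1 | 0 | 1 | 0 | 0
1 | 1 | 0 | 1 | 1
1 | 1 | 1 | 0 | 0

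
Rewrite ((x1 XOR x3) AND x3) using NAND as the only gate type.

((((x1 NAND (x1 NAND x3)) NAND (x3 NAND (x1 NAND x3))) NAND x3) NAND (((x1 NAND (x1 NAND x3)) NAND (x3 NAND (x1 NAND x3))) NAND x3))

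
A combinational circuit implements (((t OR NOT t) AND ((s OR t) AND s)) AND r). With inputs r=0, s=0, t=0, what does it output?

Substituting: (((0 OR NOT 0) AND ((0 OR 0) AND 0)) AND 0)
= 0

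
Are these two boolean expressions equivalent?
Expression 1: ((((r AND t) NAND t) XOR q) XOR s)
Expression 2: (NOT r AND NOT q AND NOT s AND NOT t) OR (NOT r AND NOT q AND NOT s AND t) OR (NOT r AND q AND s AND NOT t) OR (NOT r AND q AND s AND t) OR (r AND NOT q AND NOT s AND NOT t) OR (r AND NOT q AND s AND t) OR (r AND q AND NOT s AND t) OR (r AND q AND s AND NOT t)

Yes, they are equivalent — the two output columns agree on all 16 assignments:
r | q | s | t | Expression 1 | Expression 2
-------------------------------------------
0 | 0 | 0 | 0 | 1 | 1
0 | 0 | 0 | 1 | 1 | 1
0 | 0 | 1 | 0 | 0 | 0
0 | 0 | 1 | 1 | 0 | 0
0 | 1 | 0 | 0 | 0 | 0
0 | 1 | 0 | 1 | 0 | 0
0 | 1 | 1 | 0 | 1 | 1
0 | 1 | 1 | 1 | 1 | 1
1 | 0 | 0 | 0 | 1 | 1
1 | 0 | 0 | 1 | 0 | 0
1 | 0 | 1 | 0 | 0 | 0
1 | 0 | 1 | 1 | 1 | 1
1 | 1 | 0 | 0 | 0 | 0
1 | 1 | 0 | 1 | 1 | 1
1 | 1 | 1 | 0 | 1 | 1
1 | 1 | 1 | 1 | 0 | 0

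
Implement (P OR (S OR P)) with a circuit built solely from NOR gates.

((P NOR ((S NOR P) NOR (S NOR P))) NOR (P NOR ((S NOR P) NOR (S NOR P))))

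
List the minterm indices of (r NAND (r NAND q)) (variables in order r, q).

Σm(0, 1, 3) = (NOT r AND NOT q) OR (NOT r AND q) OR (r AND q)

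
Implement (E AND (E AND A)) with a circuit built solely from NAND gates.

((E NAND ((E NAND A) NAND (E NAND A))) NAND (E NAND ((E NAND A) NAND (E NAND A))))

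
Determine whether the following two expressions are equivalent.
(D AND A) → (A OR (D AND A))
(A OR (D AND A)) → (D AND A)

No, Converse is not equivalent to original (counterexample: A=1, D=0)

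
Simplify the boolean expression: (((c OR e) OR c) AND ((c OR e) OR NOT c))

By distribution ((E OR v) AND (E OR NOT v) = E):
= (c OR e)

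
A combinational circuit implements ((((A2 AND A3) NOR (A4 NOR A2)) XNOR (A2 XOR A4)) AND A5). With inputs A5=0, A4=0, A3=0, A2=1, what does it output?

Substituting: ((((1 AND 0) NOR (0 NOR 1)) XNOR (1 XOR 0)) AND 0)
= 0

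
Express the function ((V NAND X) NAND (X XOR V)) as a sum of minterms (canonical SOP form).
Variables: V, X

Σm(0, 3) = (NOT V AND NOT X) OR (V AND X)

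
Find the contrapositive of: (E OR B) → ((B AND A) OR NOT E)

Contrapositive: NOT ((B AND A) OR NOT E) → NOT (E OR B)
Note: A statement and its contrapositive are logically equivalent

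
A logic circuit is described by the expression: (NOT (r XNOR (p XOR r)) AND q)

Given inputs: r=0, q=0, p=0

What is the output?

Substituting: (NOT (0 XNOR (0 XOR 0)) AND 0)
= 0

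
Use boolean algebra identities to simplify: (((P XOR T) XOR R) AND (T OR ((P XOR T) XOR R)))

By absorption (E AND (E OR v) = E):
= ((P XOR T) XOR R)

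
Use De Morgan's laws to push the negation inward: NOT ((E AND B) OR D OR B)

NOT (E AND B) AND NOT D AND NOT B
De Morgan's: NOT(OR of terms) = AND of negations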